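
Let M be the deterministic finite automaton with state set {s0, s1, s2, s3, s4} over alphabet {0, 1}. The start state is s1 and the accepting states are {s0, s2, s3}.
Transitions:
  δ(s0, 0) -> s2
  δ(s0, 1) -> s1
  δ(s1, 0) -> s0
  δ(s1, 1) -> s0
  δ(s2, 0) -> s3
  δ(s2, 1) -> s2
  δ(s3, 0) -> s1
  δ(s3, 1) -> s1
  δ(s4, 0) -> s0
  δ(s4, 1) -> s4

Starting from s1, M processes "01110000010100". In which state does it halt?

s1 --0--> s0
s0 --1--> s1
s1 --1--> s0
s0 --1--> s1
s1 --0--> s0
s0 --0--> s2
s2 --0--> s3
s3 --0--> s1
s1 --0--> s0
s0 --1--> s1
s1 --0--> s0
s0 --1--> s1
s1 --0--> s0
s0 --0--> s2

s2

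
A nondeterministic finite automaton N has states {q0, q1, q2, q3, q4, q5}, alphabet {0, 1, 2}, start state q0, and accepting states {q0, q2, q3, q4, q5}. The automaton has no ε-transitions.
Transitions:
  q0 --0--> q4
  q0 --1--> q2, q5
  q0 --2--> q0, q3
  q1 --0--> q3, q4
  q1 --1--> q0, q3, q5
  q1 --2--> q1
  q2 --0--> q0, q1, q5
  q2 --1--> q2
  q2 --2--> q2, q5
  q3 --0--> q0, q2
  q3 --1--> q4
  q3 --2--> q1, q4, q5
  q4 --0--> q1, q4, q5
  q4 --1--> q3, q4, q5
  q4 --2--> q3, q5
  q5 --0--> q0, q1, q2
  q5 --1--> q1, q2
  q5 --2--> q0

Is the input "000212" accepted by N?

accepted

Start: {q0}
read 0: {q4}
read 0: {q1, q4, q5}
read 0: {q0, q1, q2, q3, q4, q5}
read 2: {q0, q1, q2, q3, q4, q5}
read 1: {q0, q1, q2, q3, q4, q5}
read 2: {q0, q1, q2, q3, q4, q5}
Reachable ∩ accepting = {q0, q2, q3, q4, q5} — nonempty.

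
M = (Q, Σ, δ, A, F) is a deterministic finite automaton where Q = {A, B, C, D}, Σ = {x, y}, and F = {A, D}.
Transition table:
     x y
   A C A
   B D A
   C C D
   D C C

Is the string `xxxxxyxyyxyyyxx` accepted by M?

rejected

A --x--> C
C --x--> C
C --x--> C
C --x--> C
C --x--> C
C --y--> D
D --x--> C
C --y--> D
D --y--> C
C --x--> C
C --y--> D
D --y--> C
C --y--> D
D --x--> C
C --x--> C
End in state C, which is not an accepting state.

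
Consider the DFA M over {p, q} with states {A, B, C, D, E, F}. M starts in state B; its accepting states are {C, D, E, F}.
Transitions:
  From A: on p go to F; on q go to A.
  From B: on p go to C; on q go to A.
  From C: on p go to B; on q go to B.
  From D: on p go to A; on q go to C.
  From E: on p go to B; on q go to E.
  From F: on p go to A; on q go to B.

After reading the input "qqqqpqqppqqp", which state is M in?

B --q--> A
A --q--> A
A --q--> A
A --q--> A
A --p--> F
F --q--> B
B --q--> A
A --p--> F
F --p--> A
A --q--> A
A --q--> A
A --p--> F

F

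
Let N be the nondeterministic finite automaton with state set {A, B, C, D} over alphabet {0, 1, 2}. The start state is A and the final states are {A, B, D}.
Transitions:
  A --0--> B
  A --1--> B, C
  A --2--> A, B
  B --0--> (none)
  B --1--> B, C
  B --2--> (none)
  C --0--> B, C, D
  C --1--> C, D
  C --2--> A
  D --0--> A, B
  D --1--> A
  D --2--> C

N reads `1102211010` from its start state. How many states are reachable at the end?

4

Start: {A}
read 1: {B, C}
read 1: {B, C, D}
read 0: {A, B, C, D}
read 2: {A, B, C}
read 2: {A, B}
read 1: {B, C}
read 1: {B, C, D}
read 0: {A, B, C, D}
read 1: {A, B, C, D}
read 0: {A, B, C, D}
Final reachable set {A, B, C, D} has 4 states.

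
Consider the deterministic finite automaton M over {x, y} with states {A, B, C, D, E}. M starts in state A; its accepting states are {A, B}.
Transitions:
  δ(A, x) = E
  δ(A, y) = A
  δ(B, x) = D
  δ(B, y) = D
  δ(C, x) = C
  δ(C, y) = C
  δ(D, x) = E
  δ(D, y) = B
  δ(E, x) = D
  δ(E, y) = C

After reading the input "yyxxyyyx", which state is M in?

D

A --y--> A
A --y--> A
A --x--> E
E --x--> D
D --y--> B
B --y--> D
D --y--> B
B --x--> D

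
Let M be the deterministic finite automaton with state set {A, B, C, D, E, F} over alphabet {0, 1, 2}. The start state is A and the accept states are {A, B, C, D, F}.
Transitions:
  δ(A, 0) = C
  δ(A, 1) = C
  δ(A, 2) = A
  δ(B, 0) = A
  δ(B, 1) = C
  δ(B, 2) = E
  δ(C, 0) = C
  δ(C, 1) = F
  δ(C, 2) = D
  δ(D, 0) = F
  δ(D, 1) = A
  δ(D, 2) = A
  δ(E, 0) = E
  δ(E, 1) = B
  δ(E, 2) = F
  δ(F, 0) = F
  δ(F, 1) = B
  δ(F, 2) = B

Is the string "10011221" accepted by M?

accepted

A --1--> C
C --0--> C
C --0--> C
C --1--> F
F --1--> B
B --2--> E
E --2--> F
F --1--> B
End in state B, which is an accepting state.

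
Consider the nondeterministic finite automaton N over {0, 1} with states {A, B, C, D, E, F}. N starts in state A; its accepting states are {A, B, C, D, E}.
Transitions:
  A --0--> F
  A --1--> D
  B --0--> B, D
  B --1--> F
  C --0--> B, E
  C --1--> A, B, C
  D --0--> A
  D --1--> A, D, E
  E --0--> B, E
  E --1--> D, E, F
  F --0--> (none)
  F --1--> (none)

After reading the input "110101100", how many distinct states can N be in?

4

Start: {A}
read 1: {D}
read 1: {A, D, E}
read 0: {A, B, E, F}
read 1: {D, E, F}
read 0: {A, B, E}
read 1: {D, E, F}
read 1: {A, D, E, F}
read 0: {A, B, E, F}
read 0: {B, D, E, F}
Final reachable set {B, D, E, F} has 4 states.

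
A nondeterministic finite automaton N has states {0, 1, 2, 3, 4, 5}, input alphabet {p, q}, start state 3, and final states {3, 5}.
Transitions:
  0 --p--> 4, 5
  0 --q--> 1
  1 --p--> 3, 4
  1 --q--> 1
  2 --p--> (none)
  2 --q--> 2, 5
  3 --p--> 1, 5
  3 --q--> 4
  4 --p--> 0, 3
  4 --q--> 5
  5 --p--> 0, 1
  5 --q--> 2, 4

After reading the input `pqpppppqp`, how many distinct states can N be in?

4

Start: {3}
read p: {1, 5}
read q: {1, 2, 4}
read p: {0, 3, 4}
read p: {0, 1, 3, 4, 5}
read p: {0, 1, 3, 4, 5}
read p: {0, 1, 3, 4, 5}
read p: {0, 1, 3, 4, 5}
read q: {1, 2, 4, 5}
read p: {0, 1, 3, 4}
Final reachable set {0, 1, 3, 4} has 4 states.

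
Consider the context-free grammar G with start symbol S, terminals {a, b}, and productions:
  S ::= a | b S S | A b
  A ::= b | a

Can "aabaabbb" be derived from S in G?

no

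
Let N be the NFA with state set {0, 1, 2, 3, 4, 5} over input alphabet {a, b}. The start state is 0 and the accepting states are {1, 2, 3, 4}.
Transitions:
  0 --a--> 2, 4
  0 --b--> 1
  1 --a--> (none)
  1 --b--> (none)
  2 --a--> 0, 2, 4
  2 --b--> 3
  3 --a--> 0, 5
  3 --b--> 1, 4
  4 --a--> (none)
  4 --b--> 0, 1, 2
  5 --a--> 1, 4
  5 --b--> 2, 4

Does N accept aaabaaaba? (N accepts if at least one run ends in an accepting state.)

accepted

Start: {0}
read a: {2, 4}
read a: {0, 2, 4}
read a: {0, 2, 4}
read b: {0, 1, 2, 3}
read a: {0, 2, 4, 5}
read a: {0, 1, 2, 4}
read a: {0, 2, 4}
read b: {0, 1, 2, 3}
read a: {0, 2, 4, 5}
Reachable ∩ accepting = {2, 4} — nonempty.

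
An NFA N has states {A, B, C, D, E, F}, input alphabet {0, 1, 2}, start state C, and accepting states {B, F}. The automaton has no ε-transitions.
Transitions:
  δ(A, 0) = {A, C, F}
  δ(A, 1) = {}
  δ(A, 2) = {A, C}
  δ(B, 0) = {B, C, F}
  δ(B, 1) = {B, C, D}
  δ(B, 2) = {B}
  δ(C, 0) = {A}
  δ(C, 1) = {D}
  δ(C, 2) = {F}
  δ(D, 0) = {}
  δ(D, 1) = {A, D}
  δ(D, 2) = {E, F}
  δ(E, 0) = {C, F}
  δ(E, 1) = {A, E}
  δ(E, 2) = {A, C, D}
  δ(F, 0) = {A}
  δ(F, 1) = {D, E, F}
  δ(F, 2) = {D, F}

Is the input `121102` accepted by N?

accepted

Start: {C}
read 1: {D}
read 2: {E, F}
read 1: {A, D, E, F}
read 1: {A, D, E, F}
read 0: {A, C, F}
read 2: {A, C, D, F}
Reachable ∩ accepting = {F} — nonempty.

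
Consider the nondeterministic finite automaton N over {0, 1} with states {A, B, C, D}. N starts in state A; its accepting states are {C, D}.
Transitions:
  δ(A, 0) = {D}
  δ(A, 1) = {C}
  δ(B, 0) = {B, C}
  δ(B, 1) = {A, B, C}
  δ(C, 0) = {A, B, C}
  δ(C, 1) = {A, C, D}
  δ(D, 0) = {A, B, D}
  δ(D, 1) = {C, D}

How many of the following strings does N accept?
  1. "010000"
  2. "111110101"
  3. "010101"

3

"010000": accepted
"111110101": accepted
"010101": accepted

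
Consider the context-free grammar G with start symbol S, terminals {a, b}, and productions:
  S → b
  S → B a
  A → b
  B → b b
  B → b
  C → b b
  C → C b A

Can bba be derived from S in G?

S ⇒ Ba ⇒ bba

yes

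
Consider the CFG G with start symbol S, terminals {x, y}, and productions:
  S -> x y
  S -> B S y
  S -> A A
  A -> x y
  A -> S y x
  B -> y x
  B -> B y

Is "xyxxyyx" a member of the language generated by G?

no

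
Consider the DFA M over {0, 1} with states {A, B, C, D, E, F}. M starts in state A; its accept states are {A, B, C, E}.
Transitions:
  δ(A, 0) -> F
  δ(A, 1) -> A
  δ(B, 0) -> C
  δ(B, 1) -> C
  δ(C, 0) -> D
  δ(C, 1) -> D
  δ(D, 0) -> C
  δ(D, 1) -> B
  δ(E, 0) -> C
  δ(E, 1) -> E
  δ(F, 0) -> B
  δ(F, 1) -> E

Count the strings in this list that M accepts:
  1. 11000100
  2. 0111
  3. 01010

2

11000100: rejected
0111: accepted
01010: accepted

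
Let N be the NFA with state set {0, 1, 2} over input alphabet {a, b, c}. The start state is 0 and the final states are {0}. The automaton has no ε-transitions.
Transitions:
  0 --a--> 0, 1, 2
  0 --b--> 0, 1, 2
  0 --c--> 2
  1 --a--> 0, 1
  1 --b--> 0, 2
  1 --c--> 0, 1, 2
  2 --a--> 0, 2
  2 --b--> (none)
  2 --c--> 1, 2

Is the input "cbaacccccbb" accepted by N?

Start: {0}
read c: {2}
read b: {}
The reachable set is empty and stays empty for the remaining 9 symbols.
Reachable ∩ accepting = {} — empty.

rejected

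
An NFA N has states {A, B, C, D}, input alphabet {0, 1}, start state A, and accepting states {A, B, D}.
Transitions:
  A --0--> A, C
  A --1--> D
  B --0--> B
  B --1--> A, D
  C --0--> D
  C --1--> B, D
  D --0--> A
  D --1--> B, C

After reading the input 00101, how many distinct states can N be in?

4

Start: {A}
read 0: {A, C}
read 0: {A, C, D}
read 1: {B, C, D}
read 0: {A, B, D}
read 1: {A, B, C, D}
Final reachable set {A, B, C, D} has 4 states.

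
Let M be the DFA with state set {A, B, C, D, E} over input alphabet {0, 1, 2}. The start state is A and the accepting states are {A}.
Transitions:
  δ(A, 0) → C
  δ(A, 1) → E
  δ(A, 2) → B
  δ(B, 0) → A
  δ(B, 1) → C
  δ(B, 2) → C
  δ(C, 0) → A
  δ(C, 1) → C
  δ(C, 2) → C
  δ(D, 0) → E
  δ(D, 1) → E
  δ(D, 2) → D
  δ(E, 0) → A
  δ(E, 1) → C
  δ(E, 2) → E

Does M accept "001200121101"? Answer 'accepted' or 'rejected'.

A --0--> C
C --0--> A
A --1--> E
E --2--> E
E --0--> A
A --0--> C
C --1--> C
C --2--> C
C --1--> C
C --1--> C
C --0--> A
A --1--> E
End in state E, which is not an accepting state.

rejected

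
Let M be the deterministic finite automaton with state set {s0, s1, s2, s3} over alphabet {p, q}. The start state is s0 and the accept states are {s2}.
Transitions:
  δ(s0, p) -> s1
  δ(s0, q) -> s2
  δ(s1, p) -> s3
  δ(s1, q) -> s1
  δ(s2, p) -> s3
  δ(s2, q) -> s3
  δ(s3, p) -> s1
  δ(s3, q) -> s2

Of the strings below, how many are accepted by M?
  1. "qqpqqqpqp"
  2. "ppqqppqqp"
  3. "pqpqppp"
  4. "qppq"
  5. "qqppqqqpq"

"qqpqqqpqp": rejected
"ppqqppqqp": rejected
"pqpqppp": rejected
"qppq": rejected
"qqppqqqpq": accepted

1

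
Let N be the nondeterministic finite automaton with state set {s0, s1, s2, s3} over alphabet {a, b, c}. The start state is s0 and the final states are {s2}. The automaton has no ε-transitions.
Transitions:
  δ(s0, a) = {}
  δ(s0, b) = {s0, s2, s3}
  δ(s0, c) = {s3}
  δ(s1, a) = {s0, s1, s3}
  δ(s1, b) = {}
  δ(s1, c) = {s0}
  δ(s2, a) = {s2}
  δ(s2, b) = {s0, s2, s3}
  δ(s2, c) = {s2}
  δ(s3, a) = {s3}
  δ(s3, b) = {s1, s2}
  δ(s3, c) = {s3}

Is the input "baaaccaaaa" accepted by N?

Start: {s0}
read b: {s0, s2, s3}
read a: {s2, s3}
read a: {s2, s3}
read a: {s2, s3}
read c: {s2, s3}
read c: {s2, s3}
read a: {s2, s3}
read a: {s2, s3}
read a: {s2, s3}
read a: {s2, s3}
Reachable ∩ accepting = {s2} — nonempty.

accepted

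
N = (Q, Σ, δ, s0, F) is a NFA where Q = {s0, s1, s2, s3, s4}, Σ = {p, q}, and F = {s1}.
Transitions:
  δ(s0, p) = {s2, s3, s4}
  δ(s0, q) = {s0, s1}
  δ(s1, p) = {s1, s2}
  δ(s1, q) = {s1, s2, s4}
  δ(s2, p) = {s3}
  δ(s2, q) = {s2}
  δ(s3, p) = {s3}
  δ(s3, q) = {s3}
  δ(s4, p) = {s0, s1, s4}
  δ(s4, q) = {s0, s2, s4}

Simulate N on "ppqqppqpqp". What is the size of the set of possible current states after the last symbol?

Start: {s0}
read p: {s2, s3, s4}
read p: {s0, s1, s3, s4}
read q: {s0, s1, s2, s3, s4}
read q: {s0, s1, s2, s3, s4}
read p: {s0, s1, s2, s3, s4}
read p: {s0, s1, s2, s3, s4}
read q: {s0, s1, s2, s3, s4}
read p: {s0, s1, s2, s3, s4}
read q: {s0, s1, s2, s3, s4}
read p: {s0, s1, s2, s3, s4}
Final reachable set {s0, s1, s2, s3, s4} has 5 states.

5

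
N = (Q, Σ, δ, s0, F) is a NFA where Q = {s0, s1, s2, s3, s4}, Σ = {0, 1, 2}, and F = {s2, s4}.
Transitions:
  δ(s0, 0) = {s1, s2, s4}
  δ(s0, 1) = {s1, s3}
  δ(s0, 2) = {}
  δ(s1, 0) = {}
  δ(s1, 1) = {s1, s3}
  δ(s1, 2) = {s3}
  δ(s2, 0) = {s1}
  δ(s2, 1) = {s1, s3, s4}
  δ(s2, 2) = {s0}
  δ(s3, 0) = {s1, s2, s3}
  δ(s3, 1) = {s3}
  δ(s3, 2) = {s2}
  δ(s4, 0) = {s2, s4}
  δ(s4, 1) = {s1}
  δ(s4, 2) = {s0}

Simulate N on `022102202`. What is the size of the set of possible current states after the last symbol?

2

Start: {s0}
read 0: {s1, s2, s4}
read 2: {s0, s3}
read 2: {s2}
read 1: {s1, s3, s4}
read 0: {s1, s2, s3, s4}
read 2: {s0, s2, s3}
read 2: {s0, s2}
read 0: {s1, s2, s4}
read 2: {s0, s3}
Final reachable set {s0, s3} has 2 states.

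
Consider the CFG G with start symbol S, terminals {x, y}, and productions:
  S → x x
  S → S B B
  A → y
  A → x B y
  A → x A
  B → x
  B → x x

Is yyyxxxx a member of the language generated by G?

no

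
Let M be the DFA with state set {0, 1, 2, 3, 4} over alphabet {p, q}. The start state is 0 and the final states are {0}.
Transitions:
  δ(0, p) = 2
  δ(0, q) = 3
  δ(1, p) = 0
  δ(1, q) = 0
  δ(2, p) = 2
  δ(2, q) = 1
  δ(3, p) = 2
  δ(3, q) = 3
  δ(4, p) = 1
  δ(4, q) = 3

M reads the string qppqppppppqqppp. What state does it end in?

0 --q--> 3
3 --p--> 2
2 --p--> 2
2 --q--> 1
1 --p--> 0
0 --p--> 2
2 --p--> 2
2 --p--> 2
2 --p--> 2
2 --p--> 2
2 --q--> 1
1 --q--> 0
0 --p--> 2
2 --p--> 2
2 --p--> 2

2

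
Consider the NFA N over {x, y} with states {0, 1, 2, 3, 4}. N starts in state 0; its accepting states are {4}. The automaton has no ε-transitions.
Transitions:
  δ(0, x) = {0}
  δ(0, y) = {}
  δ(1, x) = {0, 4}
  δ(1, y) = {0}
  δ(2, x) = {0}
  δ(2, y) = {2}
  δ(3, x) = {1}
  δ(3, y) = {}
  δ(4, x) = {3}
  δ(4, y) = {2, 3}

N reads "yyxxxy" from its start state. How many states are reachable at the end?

0

Start: {0}
read y: {}
The reachable set is empty and stays empty for the remaining 5 symbols.
Final reachable set {} has 0 states.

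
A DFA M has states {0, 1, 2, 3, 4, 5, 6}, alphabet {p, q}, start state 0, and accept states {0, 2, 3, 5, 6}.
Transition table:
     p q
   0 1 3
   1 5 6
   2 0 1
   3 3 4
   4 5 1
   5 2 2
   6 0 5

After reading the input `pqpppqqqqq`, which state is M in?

2

0 --p--> 1
1 --q--> 6
6 --p--> 0
0 --p--> 1
1 --p--> 5
5 --q--> 2
2 --q--> 1
1 --q--> 6
6 --q--> 5
5 --q--> 2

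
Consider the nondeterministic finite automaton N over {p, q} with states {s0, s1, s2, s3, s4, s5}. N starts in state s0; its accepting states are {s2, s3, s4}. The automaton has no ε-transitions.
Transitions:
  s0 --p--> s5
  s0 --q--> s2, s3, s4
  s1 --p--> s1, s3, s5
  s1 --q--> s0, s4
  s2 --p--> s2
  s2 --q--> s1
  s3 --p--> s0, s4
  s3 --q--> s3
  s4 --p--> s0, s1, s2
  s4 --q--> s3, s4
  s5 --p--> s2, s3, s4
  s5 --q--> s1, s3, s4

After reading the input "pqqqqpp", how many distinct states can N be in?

Start: {s0}
read p: {s5}
read q: {s1, s3, s4}
read q: {s0, s3, s4}
read q: {s2, s3, s4}
read q: {s1, s3, s4}
read p: {s0, s1, s2, s3, s4, s5}
read p: {s0, s1, s2, s3, s4, s5}
Final reachable set {s0, s1, s2, s3, s4, s5} has 6 states.

6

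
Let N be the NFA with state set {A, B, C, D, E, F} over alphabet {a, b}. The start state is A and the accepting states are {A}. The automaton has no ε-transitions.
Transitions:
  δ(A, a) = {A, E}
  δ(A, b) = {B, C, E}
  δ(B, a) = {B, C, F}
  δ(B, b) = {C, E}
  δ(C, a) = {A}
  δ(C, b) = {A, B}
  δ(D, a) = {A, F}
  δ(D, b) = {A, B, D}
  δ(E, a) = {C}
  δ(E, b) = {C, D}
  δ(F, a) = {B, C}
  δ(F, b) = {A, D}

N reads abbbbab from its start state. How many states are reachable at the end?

Start: {A}
read a: {A, E}
read b: {B, C, D, E}
read b: {A, B, C, D, E}
read b: {A, B, C, D, E}
read b: {A, B, C, D, E}
read a: {A, B, C, E, F}
read b: {A, B, C, D, E}
Final reachable set {A, B, C, D, E} has 5 states.

5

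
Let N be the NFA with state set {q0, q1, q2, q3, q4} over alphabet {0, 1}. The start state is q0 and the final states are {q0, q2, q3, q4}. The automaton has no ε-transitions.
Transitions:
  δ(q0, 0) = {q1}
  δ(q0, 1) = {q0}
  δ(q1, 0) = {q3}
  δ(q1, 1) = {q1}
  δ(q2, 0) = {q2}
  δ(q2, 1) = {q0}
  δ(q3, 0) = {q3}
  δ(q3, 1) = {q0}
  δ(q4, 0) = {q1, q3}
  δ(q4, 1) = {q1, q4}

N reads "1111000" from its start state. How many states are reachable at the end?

Start: {q0}
read 1: {q0}
read 1: {q0}
read 1: {q0}
read 1: {q0}
read 0: {q1}
read 0: {q3}
read 0: {q3}
Final reachable set {q3} has 1 state.

1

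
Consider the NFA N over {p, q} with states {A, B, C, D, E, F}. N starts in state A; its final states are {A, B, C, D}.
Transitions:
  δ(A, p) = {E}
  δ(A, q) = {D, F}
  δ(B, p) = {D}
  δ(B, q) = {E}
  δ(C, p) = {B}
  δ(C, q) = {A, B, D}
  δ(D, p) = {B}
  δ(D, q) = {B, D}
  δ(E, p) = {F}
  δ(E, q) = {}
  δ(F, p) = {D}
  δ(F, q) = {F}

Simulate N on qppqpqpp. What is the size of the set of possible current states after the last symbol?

Start: {A}
read q: {D, F}
read p: {B, D}
read p: {B, D}
read q: {B, D, E}
read p: {B, D, F}
read q: {B, D, E, F}
read p: {B, D, F}
read p: {B, D}
Final reachable set {B, D} has 2 states.

2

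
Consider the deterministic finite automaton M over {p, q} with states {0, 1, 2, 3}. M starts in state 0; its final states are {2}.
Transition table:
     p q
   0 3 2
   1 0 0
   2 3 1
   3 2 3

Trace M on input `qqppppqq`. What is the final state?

0 --q--> 2
2 --q--> 1
1 --p--> 0
0 --p--> 3
3 --p--> 2
2 --p--> 3
3 --q--> 3
3 --q--> 3

3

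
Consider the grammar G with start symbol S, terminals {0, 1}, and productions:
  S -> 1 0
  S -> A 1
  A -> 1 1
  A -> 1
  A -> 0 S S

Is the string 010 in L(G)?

no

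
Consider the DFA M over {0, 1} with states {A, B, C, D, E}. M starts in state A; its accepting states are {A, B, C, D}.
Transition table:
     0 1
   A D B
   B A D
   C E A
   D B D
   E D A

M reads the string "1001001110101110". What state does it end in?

B

A --1--> B
B --0--> A
A --0--> D
D --1--> D
D --0--> B
B --0--> A
A --1--> B
B --1--> D
D --1--> D
D --0--> B
B --1--> D
D --0--> B
B --1--> D
D --1--> D
D --1--> D
D --0--> B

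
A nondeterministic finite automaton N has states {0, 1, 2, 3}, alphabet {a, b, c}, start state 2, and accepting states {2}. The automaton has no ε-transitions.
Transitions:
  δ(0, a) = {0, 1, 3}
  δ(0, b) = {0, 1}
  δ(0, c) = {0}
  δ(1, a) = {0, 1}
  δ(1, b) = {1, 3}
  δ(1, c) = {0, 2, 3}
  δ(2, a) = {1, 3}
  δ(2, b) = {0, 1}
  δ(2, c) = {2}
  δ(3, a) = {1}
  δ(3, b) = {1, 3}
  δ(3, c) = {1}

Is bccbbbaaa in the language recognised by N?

Start: {2}
read b: {0, 1}
read c: {0, 2, 3}
read c: {0, 1, 2}
read b: {0, 1, 3}
read b: {0, 1, 3}
read b: {0, 1, 3}
read a: {0, 1, 3}
read a: {0, 1, 3}
read a: {0, 1, 3}
Reachable ∩ accepting = {} — empty.

rejected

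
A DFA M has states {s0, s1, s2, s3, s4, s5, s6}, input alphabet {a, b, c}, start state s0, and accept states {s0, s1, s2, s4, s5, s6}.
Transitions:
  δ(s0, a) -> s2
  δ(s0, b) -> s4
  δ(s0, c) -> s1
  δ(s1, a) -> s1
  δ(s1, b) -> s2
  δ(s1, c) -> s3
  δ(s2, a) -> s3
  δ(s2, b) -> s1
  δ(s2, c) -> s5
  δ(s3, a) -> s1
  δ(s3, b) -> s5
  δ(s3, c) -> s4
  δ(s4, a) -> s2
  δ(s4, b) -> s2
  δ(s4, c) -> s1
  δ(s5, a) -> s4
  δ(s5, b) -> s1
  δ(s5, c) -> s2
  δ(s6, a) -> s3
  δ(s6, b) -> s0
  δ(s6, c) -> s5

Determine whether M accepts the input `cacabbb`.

accepted

s0 --c--> s1
s1 --a--> s1
s1 --c--> s3
s3 --a--> s1
s1 --b--> s2
s2 --b--> s1
s1 --b--> s2
End in state s2, which is an accepting state.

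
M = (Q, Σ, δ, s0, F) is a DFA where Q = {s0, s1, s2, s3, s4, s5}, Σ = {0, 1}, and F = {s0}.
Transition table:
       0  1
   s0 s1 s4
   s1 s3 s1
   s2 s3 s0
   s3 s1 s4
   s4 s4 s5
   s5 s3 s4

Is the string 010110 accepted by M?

rejected

s0 --0--> s1
s1 --1--> s1
s1 --0--> s3
s3 --1--> s4
s4 --1--> s5
s5 --0--> s3
End in state s3, which is not an accepting state.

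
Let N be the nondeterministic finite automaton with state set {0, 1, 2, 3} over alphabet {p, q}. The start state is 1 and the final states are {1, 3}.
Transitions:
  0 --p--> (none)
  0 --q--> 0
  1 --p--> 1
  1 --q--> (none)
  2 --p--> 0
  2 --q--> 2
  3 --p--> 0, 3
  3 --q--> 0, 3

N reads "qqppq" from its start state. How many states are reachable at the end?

0

Start: {1}
read q: {}
The reachable set is empty and stays empty for the remaining 4 symbols.
Final reachable set {} has 0 states.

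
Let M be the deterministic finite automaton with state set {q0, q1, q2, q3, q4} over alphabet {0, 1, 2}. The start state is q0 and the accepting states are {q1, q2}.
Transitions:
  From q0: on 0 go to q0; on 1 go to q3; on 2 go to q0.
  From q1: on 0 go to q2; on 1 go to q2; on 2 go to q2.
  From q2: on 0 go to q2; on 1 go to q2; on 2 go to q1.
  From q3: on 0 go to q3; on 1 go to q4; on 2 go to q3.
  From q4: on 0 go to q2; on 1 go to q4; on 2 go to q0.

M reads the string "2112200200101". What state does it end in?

q0 --2--> q0
q0 --1--> q3
q3 --1--> q4
q4 --2--> q0
q0 --2--> q0
q0 --0--> q0
q0 --0--> q0
q0 --2--> q0
q0 --0--> q0
q0 --0--> q0
q0 --1--> q3
q3 --0--> q3
q3 --1--> q4

q4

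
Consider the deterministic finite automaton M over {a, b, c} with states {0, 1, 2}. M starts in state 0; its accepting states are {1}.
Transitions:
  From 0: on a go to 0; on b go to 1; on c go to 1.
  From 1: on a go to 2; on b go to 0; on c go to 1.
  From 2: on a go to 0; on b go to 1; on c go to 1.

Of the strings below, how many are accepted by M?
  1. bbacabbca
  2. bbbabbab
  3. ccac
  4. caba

2

bbacabbca: rejected
bbbabbab: accepted
ccac: accepted
caba: rejected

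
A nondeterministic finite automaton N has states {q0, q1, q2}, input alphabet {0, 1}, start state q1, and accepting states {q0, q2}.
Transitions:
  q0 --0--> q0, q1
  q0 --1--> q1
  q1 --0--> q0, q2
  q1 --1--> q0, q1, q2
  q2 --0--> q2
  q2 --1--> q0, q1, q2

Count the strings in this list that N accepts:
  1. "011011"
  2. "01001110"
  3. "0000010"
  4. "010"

4

"011011": accepted
"01001110": accepted
"0000010": accepted
"010": accepted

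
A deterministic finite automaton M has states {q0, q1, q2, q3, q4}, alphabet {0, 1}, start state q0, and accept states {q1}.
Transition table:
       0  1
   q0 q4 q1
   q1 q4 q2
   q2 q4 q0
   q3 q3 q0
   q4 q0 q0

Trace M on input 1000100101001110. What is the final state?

q4

q0 --1--> q1
q1 --0--> q4
q4 --0--> q0
q0 --0--> q4
q4 --1--> q0
q0 --0--> q4
q4 --0--> q0
q0 --1--> q1
q1 --0--> q4
q4 --1--> q0
q0 --0--> q4
q4 --0--> q0
q0 --1--> q1
q1 --1--> q2
q2 --1--> q0
q0 --0--> q4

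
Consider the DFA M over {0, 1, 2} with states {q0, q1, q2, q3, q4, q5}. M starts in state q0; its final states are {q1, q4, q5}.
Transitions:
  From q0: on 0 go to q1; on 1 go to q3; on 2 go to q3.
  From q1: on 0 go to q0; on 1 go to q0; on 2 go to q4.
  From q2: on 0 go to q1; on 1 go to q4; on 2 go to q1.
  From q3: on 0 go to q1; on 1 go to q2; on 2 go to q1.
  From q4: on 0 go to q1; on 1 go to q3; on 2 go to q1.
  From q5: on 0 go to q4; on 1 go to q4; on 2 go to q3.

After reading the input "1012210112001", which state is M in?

q0 --1--> q3
q3 --0--> q1
q1 --1--> q0
q0 --2--> q3
q3 --2--> q1
q1 --1--> q0
q0 --0--> q1
q1 --1--> q0
q0 --1--> q3
q3 --2--> q1
q1 --0--> q0
q0 --0--> q1
q1 --1--> q0

q0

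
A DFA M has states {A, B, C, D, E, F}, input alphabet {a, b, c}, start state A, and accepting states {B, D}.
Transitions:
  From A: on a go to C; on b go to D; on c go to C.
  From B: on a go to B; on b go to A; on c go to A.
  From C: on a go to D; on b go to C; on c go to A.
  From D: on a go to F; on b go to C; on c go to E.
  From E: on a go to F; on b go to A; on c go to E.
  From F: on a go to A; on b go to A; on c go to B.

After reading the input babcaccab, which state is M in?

A --b--> D
D --a--> F
F --b--> A
A --c--> C
C --a--> D
D --c--> E
E --c--> E
E --a--> F
F --b--> A

A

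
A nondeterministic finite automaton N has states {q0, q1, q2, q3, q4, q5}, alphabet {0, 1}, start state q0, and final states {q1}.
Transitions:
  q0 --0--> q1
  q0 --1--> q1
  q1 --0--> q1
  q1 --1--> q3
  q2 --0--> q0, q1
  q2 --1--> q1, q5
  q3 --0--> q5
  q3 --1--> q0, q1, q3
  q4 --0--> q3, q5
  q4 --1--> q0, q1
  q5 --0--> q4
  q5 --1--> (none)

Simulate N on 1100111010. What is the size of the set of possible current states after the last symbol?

Start: {q0}
read 1: {q1}
read 1: {q3}
read 0: {q5}
read 0: {q4}
read 1: {q0, q1}
read 1: {q1, q3}
read 1: {q0, q1, q3}
read 0: {q1, q5}
read 1: {q3}
read 0: {q5}
Final reachable set {q5} has 1 state.

1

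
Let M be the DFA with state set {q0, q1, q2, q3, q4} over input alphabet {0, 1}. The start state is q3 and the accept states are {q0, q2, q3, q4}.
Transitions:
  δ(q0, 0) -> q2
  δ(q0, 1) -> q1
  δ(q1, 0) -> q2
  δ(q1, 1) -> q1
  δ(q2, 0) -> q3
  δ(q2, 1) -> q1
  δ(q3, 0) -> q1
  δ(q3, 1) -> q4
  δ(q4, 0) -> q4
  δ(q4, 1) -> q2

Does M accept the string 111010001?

q3 --1--> q4
q4 --1--> q2
q2 --1--> q1
q1 --0--> q2
q2 --1--> q1
q1 --0--> q2
q2 --0--> q3
q3 --0--> q1
q1 --1--> q1
End in state q1, which is not an accepting state.

rejected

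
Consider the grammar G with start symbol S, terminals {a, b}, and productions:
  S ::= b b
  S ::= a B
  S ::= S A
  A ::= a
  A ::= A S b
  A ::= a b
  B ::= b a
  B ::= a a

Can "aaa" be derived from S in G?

S ⇒ aB ⇒ aaa

yes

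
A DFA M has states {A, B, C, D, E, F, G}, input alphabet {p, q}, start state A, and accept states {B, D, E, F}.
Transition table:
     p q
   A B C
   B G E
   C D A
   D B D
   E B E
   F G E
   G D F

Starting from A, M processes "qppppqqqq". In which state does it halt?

D

A --q--> C
C --p--> D
D --p--> B
B --p--> G
G --p--> D
D --q--> D
D --q--> D
D --q--> D
D --q--> D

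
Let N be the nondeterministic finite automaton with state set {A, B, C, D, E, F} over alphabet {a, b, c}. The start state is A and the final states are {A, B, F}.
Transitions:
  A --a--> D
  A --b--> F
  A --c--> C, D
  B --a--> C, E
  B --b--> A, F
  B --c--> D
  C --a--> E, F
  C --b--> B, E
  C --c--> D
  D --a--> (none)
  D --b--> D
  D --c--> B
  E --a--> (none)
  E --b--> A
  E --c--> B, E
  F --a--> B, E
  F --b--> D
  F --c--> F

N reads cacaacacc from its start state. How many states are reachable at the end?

3

Start: {A}
read c: {C, D}
read a: {E, F}
read c: {B, E, F}
read a: {B, C, E}
read a: {C, E, F}
read c: {B, D, E, F}
read a: {B, C, E}
read c: {B, D, E}
read c: {B, D, E}
Final reachable set {B, D, E} has 3 states.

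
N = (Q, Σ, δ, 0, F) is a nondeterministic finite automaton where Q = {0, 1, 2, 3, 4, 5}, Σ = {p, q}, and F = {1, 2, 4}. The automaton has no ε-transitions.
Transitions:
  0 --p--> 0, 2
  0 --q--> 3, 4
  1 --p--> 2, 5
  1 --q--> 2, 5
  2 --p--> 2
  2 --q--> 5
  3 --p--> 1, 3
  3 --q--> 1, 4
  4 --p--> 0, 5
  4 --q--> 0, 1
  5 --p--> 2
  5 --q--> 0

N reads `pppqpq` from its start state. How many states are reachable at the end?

6

Start: {0}
read p: {0, 2}
read p: {0, 2}
read p: {0, 2}
read q: {3, 4, 5}
read p: {0, 1, 2, 3, 5}
read q: {0, 1, 2, 3, 4, 5}
Final reachable set {0, 1, 2, 3, 4, 5} has 6 states.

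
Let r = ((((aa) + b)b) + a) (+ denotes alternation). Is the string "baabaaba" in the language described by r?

no

Neither (((aa)+b)b) nor a matches baabaaba.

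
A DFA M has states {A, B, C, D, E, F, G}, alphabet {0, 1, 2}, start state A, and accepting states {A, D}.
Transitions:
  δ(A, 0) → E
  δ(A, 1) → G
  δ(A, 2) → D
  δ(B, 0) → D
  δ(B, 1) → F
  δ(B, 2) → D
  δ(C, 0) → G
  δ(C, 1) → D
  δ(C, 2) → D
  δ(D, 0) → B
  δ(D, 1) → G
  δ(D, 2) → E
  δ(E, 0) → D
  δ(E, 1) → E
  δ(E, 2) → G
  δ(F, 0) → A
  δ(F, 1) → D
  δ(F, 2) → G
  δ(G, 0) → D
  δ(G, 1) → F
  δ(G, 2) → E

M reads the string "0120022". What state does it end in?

A --0--> E
E --1--> E
E --2--> G
G --0--> D
D --0--> B
B --2--> D
D --2--> E

E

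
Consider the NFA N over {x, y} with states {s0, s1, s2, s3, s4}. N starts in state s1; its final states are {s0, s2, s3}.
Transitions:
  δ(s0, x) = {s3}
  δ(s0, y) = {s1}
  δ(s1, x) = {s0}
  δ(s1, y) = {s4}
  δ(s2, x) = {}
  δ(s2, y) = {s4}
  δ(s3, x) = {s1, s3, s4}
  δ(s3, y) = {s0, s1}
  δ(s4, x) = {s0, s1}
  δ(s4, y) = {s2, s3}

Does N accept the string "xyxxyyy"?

accepted

Start: {s1}
read x: {s0}
read y: {s1}
read x: {s0}
read x: {s3}
read y: {s0, s1}
read y: {s1, s4}
read y: {s2, s3, s4}
Reachable ∩ accepting = {s2, s3} — nonempty.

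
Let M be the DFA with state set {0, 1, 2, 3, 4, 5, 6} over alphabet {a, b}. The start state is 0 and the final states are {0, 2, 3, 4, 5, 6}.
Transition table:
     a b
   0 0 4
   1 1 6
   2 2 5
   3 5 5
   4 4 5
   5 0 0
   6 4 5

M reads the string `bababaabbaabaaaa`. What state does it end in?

0 --b--> 4
4 --a--> 4
4 --b--> 5
5 --a--> 0
0 --b--> 4
4 --a--> 4
4 --a--> 4
4 --b--> 5
5 --b--> 0
0 --a--> 0
0 --a--> 0
0 --b--> 4
4 --a--> 4
4 --a--> 4
4 --a--> 4
4 --a--> 4

4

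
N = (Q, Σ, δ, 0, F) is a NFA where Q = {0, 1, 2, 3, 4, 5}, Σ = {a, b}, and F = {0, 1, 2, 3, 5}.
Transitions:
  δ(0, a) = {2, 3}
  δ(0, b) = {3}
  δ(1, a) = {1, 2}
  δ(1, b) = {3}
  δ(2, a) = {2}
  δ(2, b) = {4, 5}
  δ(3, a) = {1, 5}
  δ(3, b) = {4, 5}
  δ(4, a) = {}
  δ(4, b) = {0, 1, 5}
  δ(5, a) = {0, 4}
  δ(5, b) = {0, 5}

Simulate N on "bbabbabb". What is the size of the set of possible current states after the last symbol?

Start: {0}
read b: {3}
read b: {4, 5}
read a: {0, 4}
read b: {0, 1, 3, 5}
read b: {0, 3, 4, 5}
read a: {0, 1, 2, 3, 4, 5}
read b: {0, 1, 3, 4, 5}
read b: {0, 1, 3, 4, 5}
Final reachable set {0, 1, 3, 4, 5} has 5 states.

5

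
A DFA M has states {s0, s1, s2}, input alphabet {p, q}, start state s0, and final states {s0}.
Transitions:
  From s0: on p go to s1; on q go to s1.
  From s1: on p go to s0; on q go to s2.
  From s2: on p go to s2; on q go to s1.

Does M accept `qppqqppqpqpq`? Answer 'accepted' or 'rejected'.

s0 --q--> s1
s1 --p--> s0
s0 --p--> s1
s1 --q--> s2
s2 --q--> s1
s1 --p--> s0
s0 --p--> s1
s1 --q--> s2
s2 --p--> s2
s2 --q--> s1
s1 --p--> s0
s0 --q--> s1
End in state s1, which is not an accepting state.

rejected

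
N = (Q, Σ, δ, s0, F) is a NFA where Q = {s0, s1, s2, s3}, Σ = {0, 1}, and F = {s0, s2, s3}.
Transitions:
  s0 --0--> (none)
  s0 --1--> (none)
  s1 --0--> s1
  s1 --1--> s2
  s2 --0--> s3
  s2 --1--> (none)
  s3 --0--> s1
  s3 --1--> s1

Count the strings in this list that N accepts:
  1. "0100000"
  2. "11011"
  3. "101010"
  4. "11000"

"0100000": rejected
"11011": rejected
"101010": rejected
"11000": rejected

0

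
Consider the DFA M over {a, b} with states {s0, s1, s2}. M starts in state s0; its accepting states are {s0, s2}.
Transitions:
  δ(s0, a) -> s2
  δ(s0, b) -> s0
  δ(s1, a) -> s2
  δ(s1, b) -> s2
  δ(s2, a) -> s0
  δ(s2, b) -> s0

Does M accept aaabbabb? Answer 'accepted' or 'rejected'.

s0 --a--> s2
s2 --a--> s0
s0 --a--> s2
s2 --b--> s0
s0 --b--> s0
s0 --a--> s2
s2 --b--> s0
s0 --b--> s0
End in state s0, which is an accepting state.

accepted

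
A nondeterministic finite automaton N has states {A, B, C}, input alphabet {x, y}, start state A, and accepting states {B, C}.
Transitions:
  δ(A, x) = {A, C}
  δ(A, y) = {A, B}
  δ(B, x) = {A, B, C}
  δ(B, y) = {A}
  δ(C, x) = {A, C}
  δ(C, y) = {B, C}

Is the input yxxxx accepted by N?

Start: {A}
read y: {A, B}
read x: {A, B, C}
read x: {A, B, C}
read x: {A, B, C}
read x: {A, B, C}
Reachable ∩ accepting = {B, C} — nonempty.

accepted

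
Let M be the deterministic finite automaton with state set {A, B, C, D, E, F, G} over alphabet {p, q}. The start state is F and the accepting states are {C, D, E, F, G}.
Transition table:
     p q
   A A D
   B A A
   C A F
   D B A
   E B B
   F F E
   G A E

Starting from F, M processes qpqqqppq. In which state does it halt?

F --q--> E
E --p--> B
B --q--> A
A --q--> D
D --q--> A
A --p--> A
A --p--> A
A --q--> D

D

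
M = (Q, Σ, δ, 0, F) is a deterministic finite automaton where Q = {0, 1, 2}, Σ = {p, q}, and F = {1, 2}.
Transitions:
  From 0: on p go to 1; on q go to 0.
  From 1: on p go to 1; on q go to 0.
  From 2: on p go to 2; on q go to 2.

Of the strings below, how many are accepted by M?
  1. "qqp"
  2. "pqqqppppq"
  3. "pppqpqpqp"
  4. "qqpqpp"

"qqp": accepted
"pqqqppppq": rejected
"pppqpqpqp": accepted
"qqpqpp": accepted

3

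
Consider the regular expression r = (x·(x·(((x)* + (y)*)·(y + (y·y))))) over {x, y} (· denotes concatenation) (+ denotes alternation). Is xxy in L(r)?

yes

Split as x·xy: x matches x and (x·(((x)*+(y)*)·(y+(y·y)))) matches xy.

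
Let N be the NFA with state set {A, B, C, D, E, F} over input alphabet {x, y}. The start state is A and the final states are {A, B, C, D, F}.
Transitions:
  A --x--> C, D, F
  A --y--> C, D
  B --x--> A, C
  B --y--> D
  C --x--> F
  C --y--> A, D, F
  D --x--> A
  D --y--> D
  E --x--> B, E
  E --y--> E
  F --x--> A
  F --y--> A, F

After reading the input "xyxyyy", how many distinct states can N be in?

4

Start: {A}
read x: {C, D, F}
read y: {A, D, F}
read x: {A, C, D, F}
read y: {A, C, D, F}
read y: {A, C, D, F}
read y: {A, C, D, F}
Final reachable set {A, C, D, F} has 4 states.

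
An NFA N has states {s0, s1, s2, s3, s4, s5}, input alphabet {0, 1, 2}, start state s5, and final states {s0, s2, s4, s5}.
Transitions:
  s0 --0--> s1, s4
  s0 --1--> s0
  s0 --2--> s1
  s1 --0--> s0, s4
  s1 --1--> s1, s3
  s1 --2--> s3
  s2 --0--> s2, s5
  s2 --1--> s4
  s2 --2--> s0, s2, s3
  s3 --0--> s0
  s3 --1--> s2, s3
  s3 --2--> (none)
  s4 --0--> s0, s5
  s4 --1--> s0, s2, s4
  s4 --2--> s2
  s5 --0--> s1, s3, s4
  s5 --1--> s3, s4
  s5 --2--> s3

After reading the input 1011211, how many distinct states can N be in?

5

Start: {s5}
read 1: {s3, s4}
read 0: {s0, s5}
read 1: {s0, s3, s4}
read 1: {s0, s2, s3, s4}
read 2: {s0, s1, s2, s3}
read 1: {s0, s1, s2, s3, s4}
read 1: {s0, s1, s2, s3, s4}
Final reachable set {s0, s1, s2, s3, s4} has 5 states.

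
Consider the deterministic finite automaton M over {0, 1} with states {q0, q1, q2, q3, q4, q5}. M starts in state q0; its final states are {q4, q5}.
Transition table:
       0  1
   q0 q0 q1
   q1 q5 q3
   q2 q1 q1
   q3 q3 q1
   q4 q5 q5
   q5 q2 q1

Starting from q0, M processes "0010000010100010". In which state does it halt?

q3

q0 --0--> q0
q0 --0--> q0
q0 --1--> q1
q1 --0--> q5
q5 --0--> q2
q2 --0--> q1
q1 --0--> q5
q5 --0--> q2
q2 --1--> q1
q1 --0--> q5
q5 --1--> q1
q1 --0--> q5
q5 --0--> q2
q2 --0--> q1
q1 --1--> q3
q3 --0--> q3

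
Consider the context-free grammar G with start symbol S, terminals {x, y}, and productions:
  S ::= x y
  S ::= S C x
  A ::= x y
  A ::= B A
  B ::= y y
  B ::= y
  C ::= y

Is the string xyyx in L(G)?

yes

S ⇒ SCx ⇒ xyCx ⇒ xyyx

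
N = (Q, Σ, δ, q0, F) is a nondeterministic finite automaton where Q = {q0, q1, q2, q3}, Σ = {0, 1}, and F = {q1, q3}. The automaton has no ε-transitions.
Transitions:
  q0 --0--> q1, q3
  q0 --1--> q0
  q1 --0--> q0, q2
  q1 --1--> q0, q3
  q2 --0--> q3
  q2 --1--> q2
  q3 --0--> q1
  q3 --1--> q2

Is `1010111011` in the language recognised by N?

rejected

Start: {q0}
read 1: {q0}
read 0: {q1, q3}
read 1: {q0, q2, q3}
read 0: {q1, q3}
read 1: {q0, q2, q3}
read 1: {q0, q2}
read 1: {q0, q2}
read 0: {q1, q3}
read 1: {q0, q2, q3}
read 1: {q0, q2}
Reachable ∩ accepting = {} — empty.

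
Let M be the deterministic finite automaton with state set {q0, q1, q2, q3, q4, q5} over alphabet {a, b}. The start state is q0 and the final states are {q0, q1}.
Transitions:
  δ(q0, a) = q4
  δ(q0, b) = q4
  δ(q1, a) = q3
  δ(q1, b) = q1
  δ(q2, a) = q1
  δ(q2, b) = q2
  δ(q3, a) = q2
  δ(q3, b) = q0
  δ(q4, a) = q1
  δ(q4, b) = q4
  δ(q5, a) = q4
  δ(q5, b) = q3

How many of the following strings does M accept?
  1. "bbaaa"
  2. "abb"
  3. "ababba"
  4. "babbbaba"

0

"bbaaa": rejected
"abb": rejected
"ababba": rejected
"babbbaba": rejected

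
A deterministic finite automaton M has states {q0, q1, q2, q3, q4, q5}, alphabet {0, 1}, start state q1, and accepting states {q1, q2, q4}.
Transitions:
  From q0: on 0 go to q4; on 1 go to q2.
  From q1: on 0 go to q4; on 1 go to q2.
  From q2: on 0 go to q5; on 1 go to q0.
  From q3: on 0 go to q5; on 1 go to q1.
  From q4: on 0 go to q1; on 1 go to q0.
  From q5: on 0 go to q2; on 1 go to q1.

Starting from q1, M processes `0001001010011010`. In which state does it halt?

q1 --0--> q4
q4 --0--> q1
q1 --0--> q4
q4 --1--> q0
q0 --0--> q4
q4 --0--> q1
q1 --1--> q2
q2 --0--> q5
q5 --1--> q1
q1 --0--> q4
q4 --0--> q1
q1 --1--> q2
q2 --1--> q0
q0 --0--> q4
q4 --1--> q0
q0 --0--> q4

q4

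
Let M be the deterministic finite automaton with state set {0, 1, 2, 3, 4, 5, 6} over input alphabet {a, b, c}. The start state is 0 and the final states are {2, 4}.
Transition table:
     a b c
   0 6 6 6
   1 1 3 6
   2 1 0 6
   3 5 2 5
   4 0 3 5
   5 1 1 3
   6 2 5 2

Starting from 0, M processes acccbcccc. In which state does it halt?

0 --a--> 6
6 --c--> 2
2 --c--> 6
6 --c--> 2
2 --b--> 0
0 --c--> 6
6 --c--> 2
2 --c--> 6
6 --c--> 2

2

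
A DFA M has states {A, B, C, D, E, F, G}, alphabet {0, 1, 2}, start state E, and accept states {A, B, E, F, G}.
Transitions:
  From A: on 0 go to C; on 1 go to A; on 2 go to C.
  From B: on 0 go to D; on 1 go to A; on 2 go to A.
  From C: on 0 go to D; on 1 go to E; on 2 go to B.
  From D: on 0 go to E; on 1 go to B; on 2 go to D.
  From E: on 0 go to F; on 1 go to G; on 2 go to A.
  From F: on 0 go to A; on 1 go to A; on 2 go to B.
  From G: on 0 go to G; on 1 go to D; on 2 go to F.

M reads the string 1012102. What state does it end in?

D

E --1--> G
G --0--> G
G --1--> D
D --2--> D
D --1--> B
B --0--> D
D --2--> D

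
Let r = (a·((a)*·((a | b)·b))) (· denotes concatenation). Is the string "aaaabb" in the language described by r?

yes

Split as a·aaabb: a matches a and ((a)*·((a|b)·b)) matches aaabb.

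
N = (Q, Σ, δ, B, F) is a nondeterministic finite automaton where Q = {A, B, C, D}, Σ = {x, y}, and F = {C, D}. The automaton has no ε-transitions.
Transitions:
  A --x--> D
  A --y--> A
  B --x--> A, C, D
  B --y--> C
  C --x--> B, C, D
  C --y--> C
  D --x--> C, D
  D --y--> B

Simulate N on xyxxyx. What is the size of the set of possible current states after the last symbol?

Start: {B}
read x: {A, C, D}
read y: {A, B, C}
read x: {A, B, C, D}
read x: {A, B, C, D}
read y: {A, B, C}
read x: {A, B, C, D}
Final reachable set {A, B, C, D} has 4 states.

4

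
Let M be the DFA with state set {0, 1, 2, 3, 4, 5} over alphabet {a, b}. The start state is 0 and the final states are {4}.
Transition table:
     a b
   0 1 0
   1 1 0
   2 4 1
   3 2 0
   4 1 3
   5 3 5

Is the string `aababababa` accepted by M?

0 --a--> 1
1 --a--> 1
1 --b--> 0
0 --a--> 1
1 --b--> 0
0 --a--> 1
1 --b--> 0
0 --a--> 1
1 --b--> 0
0 --a--> 1
End in state 1, which is not an accepting state.

rejected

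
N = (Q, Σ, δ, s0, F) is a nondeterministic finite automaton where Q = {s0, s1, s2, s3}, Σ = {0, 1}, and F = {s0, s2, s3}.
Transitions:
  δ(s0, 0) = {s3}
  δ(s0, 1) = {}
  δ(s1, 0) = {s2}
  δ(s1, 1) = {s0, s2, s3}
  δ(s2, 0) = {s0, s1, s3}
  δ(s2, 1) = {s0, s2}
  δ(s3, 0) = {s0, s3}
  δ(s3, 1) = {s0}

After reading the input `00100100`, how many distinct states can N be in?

Start: {s0}
read 0: {s3}
read 0: {s0, s3}
read 1: {s0}
read 0: {s3}
read 0: {s0, s3}
read 1: {s0}
read 0: {s3}
read 0: {s0, s3}
Final reachable set {s0, s3} has 2 states.

2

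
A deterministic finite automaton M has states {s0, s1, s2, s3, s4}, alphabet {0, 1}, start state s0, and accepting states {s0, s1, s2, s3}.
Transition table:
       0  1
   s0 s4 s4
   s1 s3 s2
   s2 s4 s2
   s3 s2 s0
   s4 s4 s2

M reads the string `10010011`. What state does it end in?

s2

s0 --1--> s4
s4 --0--> s4
s4 --0--> s4
s4 --1--> s2
s2 --0--> s4
s4 --0--> s4
s4 --1--> s2
s2 --1--> s2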